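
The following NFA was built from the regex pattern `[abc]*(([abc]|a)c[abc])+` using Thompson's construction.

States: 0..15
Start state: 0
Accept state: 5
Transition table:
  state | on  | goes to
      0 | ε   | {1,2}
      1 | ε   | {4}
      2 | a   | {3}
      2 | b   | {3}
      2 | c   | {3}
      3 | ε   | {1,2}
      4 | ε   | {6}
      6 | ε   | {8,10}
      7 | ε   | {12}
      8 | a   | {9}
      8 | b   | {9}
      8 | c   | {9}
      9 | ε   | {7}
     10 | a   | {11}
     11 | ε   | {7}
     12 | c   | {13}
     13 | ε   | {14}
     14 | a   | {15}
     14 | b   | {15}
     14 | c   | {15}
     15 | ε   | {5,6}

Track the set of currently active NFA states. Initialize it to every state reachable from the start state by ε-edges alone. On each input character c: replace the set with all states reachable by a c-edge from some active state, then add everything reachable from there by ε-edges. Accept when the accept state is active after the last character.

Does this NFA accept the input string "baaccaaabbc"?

start: ε-closure({0}) = {0,1,2,4,6,8,10}
'b' @ 1: {1,2,3,4,6,7,8,9,10,12}
'a' @ 2: {1,2,3,4,6,7,8,9,10,11,12}
'a' @ 3: {1,2,3,4,6,7,8,9,10,11,12}
'c' @ 4: {1,2,3,4,6,7,8,9,10,12,13,14}
'c' @ 5: {1,2,3,4,5,6,7,8,9,10,12,13,14,15}  [accepting]
'a' @ 6: {1,2,3,4,5,6,7,8,9,10,11,12,15}  [accepting]
'a' @ 7: {1,2,3,4,6,7,8,9,10,11,12}
'a' @ 8: {1,2,3,4,6,7,8,9,10,11,12}
'b' @ 9: {1,2,3,4,6,7,8,9,10,12}
'b' @ 10: {1,2,3,4,6,7,8,9,10,12}
'c' @ 11: {1,2,3,4,6,7,8,9,10,12,13,14}
after full input: {1,2,3,4,6,7,8,9,10,12,13,14}  (accept=5 not in)

Answer: REJECT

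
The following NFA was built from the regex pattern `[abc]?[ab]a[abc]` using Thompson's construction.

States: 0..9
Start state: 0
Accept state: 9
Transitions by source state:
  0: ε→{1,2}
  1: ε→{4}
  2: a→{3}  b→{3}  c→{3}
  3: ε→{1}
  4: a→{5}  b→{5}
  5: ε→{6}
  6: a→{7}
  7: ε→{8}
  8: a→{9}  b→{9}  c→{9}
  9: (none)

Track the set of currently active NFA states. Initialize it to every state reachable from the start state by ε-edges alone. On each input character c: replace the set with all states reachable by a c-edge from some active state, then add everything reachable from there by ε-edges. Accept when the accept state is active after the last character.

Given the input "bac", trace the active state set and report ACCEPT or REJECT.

Answer: ACCEPT

Derivation:
S₀ = ε-closure({0}) = {0,1,2,4}
'b' @ 1: {1,3,4,5,6}
'a' @ 2: {5,6,7,8}
'c' @ 3: {9}  (accept∈set)
after full input: {9}  (accept=9 in)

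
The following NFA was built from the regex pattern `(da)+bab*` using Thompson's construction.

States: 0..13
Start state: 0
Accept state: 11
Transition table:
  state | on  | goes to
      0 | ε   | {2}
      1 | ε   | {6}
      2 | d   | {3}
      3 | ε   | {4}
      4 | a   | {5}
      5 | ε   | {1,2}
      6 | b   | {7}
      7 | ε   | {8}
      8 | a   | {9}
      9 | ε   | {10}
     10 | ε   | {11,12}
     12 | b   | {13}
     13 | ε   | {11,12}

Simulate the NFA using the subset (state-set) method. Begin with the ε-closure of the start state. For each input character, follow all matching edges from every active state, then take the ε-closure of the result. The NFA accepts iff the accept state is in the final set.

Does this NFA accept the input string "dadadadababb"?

Answer: ACCEPT

Derivation:
S₀ = ε-closure({0}) = {0,2}
'd' @ 1: {3,4}
'a' @ 2: {1,2,5,6}
'd' @ 3: {3,4}
'a' @ 4: {1,2,5,6}
'd' @ 5: {3,4}
'a' @ 6: {1,2,5,6}
'd' @ 7: {3,4}
'a' @ 8: {1,2,5,6}
'b' @ 9: {7,8}
'a' @ 10: {9,10,11,12}  [accepting]
'b' @ 11: {11,12,13}  [accepting]
'b' @ 12: {11,12,13}  [accepting]
final: {11,12,13}; accept 11 in set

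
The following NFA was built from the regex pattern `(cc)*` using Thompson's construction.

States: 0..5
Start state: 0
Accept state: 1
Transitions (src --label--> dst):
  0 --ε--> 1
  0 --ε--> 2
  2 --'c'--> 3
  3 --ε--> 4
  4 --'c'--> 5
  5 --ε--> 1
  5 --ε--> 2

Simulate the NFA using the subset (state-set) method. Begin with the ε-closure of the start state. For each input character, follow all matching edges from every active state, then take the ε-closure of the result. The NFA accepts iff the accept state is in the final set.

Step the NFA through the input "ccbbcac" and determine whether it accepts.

initial (ε-close {0}): {0,1,2}
'c' @ 1: {3,4}
'c' @ 2: {1,2,5}  [accepting]
'b' @ 3: {}  — state set empty
rest 'bcac' ignored (set empty)
after full input: {}  (accept=1 not in)

Answer: REJECT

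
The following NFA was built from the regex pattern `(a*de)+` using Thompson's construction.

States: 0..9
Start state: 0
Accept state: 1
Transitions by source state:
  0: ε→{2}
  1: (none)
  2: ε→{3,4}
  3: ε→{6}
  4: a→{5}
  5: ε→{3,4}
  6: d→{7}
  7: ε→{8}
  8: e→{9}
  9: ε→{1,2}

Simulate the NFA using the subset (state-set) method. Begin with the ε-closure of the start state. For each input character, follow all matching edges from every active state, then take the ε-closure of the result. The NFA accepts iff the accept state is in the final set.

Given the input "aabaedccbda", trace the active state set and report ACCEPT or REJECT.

Answer: REJECT

Trace:
start: ε-closure({0}) = {0,2,3,4,6}
'a' @ 1: {3,4,5,6}
'a' @ 2: {3,4,5,6}
'b' @ 3: {}  — no active states
rest 'aedccbda' ignored (set empty)
final: {}; accept 1 not in set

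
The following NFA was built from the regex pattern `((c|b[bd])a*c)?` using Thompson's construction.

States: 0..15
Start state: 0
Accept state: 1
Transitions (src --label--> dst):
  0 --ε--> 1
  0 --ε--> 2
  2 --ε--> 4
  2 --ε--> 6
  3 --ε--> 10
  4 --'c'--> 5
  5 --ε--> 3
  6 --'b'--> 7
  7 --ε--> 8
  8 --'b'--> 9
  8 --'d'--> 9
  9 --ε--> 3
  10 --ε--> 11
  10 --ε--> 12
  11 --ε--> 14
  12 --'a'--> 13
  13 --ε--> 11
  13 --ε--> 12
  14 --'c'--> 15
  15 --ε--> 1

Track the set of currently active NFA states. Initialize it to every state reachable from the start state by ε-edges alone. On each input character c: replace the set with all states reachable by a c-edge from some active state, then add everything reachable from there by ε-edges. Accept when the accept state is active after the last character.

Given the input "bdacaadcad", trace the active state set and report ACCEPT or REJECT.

Answer: REJECT

Derivation:
start: ε-closure({0}) = {0,1,2,4,6}
'b' @ 1: {7,8}
'd' @ 2: {3,9,10,11,12,14}
'a' @ 3: {11,12,13,14}
'c' @ 4: {1,15}  (accept∈set)
'a' @ 5: {}  — no active states
rest 'adcad' ignored (set empty)
final: {}; accept 1 not in set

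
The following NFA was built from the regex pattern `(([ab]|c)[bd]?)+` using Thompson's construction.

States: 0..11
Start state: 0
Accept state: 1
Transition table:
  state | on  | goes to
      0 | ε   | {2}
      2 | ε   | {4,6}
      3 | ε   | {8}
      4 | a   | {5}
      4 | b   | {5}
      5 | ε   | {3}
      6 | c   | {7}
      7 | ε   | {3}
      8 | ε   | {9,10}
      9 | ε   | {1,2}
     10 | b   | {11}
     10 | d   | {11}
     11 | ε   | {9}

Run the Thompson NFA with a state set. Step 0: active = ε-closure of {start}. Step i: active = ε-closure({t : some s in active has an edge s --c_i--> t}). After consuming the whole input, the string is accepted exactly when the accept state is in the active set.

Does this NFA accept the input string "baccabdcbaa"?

S₀ = ε-closure({0}) = {0,2,4,6}
'b' @ 1: {1,2,3,4,5,6,8,9,10}  ✓accept
'a' @ 2: {1,2,3,4,5,6,8,9,10}  ✓accept
'c' @ 3: {1,2,3,4,6,7,8,9,10}  ✓accept
'c' @ 4: {1,2,3,4,6,7,8,9,10}  ✓accept
'a' @ 5: {1,2,3,4,5,6,8,9,10}  ✓accept
'b' @ 6: {1,2,3,4,5,6,8,9,10,11}  ✓accept
'd' @ 7: {1,2,4,6,9,11}  ✓accept
'c' @ 8: {1,2,3,4,6,7,8,9,10}  ✓accept
'b' @ 9: {1,2,3,4,5,6,8,9,10,11}  ✓accept
'a' @ 10: {1,2,3,4,5,6,8,9,10}  ✓accept
'a' @ 11: {1,2,3,4,5,6,8,9,10}  ✓accept
after full input: {1,2,3,4,5,6,8,9,10}  (accept=1 in)

Answer: ACCEPT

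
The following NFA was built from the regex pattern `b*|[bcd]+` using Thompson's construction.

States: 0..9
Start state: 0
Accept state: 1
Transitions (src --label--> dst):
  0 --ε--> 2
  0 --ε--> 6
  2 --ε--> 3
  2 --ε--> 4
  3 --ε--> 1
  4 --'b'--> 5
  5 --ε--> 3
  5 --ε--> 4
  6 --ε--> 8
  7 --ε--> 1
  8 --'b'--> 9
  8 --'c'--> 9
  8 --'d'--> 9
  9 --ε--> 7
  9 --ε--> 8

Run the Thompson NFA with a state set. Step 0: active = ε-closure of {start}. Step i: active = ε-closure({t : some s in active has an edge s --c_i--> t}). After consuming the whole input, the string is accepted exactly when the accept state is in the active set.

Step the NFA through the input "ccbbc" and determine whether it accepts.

Answer: ACCEPT

Steps:
S₀ = ε-closure({0}) = {0,1,2,3,4,6,8}
'c' @ 1: {1,7,8,9}  [accepting]
'c' @ 2: {1,7,8,9}  [accepting]
'b' @ 3: {1,7,8,9}  [accepting]
'b' @ 4: {1,7,8,9}  [accepting]
'c' @ 5: {1,7,8,9}  [accepting]
after full input: {1,7,8,9}  (accept=1 in)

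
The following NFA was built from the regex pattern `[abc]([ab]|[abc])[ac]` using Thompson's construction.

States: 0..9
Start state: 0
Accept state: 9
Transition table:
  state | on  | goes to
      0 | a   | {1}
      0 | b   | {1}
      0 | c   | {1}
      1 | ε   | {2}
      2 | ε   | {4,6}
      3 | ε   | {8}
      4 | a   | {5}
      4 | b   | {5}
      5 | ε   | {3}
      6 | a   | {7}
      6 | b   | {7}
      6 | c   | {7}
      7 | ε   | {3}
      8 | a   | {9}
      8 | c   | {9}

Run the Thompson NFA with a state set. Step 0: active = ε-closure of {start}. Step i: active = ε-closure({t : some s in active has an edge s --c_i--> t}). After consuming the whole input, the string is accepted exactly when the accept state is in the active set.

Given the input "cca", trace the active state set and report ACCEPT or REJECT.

Answer: ACCEPT

Steps:
initial (ε-close {0}): {0}
'c' @ 1: {1,2,4,6}
'c' @ 2: {3,7,8}
'a' @ 3: {9}  [accepting]
after full input: {9}  (accept=9 in)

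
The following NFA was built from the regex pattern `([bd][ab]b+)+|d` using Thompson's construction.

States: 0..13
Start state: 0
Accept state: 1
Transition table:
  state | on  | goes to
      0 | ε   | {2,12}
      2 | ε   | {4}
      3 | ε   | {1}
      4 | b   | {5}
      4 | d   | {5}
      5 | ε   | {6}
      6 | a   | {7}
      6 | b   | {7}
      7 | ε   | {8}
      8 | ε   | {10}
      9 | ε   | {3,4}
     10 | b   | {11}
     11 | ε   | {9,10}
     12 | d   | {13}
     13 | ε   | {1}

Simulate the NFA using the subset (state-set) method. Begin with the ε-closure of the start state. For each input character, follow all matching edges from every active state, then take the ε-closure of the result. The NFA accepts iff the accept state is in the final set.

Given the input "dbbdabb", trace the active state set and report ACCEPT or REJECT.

initial (ε-close {0}): {0,2,4,12}
'd' @ 1: {1,5,6,13}  [accepting]
'b' @ 2: {7,8,10}
'b' @ 3: {1,3,4,9,10,11}  [accepting]
'd' @ 4: {5,6}
'a' @ 5: {7,8,10}
'b' @ 6: {1,3,4,9,10,11}  [accepting]
'b' @ 7: {1,3,4,5,6,9,10,11}  [accepting]
end set {1,3,4,5,6,9,10,11} — state 1 in

Answer: ACCEPT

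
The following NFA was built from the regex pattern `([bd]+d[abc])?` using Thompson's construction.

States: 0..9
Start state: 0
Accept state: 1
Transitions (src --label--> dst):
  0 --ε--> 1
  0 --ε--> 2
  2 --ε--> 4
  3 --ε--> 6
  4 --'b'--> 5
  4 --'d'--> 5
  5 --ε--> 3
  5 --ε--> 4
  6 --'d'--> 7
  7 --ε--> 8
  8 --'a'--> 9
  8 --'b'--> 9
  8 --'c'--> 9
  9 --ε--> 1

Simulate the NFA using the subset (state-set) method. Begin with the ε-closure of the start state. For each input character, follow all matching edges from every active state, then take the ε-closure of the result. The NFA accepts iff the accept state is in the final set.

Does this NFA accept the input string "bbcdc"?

Answer: REJECT

Derivation:
S₀ = ε-closure({0}) = {0,1,2,4}
'b' @ 1: {3,4,5,6}
'b' @ 2: {3,4,5,6}
'c' @ 3: {}  — state set empty
rest 'dc' ignored (set empty)
end set {} — state 1 not in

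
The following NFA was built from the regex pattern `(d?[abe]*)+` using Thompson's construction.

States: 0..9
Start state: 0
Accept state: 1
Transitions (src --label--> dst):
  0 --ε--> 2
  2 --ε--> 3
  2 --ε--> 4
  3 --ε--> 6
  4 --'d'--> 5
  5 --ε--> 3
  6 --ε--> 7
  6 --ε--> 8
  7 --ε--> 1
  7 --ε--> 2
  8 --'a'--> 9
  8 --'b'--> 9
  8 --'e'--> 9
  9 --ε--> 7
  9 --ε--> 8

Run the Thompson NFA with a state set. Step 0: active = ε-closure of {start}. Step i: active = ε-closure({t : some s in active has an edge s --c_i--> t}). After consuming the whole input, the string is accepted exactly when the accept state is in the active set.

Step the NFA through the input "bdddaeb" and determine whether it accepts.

initial (ε-close {0}): {0,1,2,3,4,6,7,8}
'b' @ 1: {1,2,3,4,6,7,8,9}  [accepting]
'd' @ 2: {1,2,3,4,5,6,7,8}  [accepting]
'd' @ 3: {1,2,3,4,5,6,7,8}  [accepting]
'd' @ 4: {1,2,3,4,5,6,7,8}  [accepting]
'a' @ 5: {1,2,3,4,6,7,8,9}  [accepting]
'e' @ 6: {1,2,3,4,6,7,8,9}  [accepting]
'b' @ 7: {1,2,3,4,6,7,8,9}  [accepting]
end set {1,2,3,4,6,7,8,9} — state 1 in

Answer: ACCEPT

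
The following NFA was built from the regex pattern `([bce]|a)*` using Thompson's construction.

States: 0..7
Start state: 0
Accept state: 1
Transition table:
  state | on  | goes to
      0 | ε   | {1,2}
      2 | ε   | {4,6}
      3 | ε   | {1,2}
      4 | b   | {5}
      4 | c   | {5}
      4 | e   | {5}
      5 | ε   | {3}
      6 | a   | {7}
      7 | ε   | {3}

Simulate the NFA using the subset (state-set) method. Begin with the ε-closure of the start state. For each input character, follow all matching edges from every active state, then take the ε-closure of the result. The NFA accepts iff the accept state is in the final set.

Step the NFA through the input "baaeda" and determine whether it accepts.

Answer: REJECT

Steps:
initial (ε-close {0}): {0,1,2,4,6}
'b' @ 1: {1,2,3,4,5,6}  [accepting]
'a' @ 2: {1,2,3,4,6,7}  [accepting]
'a' @ 3: {1,2,3,4,6,7}  [accepting]
'e' @ 4: {1,2,3,4,5,6}  [accepting]
'd' @ 5: {}  — state set empty
rest 'a' ignored (set empty)
end set {} — state 1 not in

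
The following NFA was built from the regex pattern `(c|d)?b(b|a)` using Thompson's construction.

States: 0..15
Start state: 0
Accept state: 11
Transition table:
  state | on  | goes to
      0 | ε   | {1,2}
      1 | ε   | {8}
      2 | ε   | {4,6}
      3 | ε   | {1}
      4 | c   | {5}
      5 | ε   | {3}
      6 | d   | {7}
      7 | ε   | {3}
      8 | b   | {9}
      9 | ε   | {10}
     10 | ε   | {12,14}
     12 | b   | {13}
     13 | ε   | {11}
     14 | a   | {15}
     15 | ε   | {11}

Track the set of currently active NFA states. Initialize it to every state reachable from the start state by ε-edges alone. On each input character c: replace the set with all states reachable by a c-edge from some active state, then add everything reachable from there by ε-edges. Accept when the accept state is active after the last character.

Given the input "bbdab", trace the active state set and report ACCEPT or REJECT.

Answer: REJECT

Trace:
initial (ε-close {0}): {0,1,2,4,6,8}
'b' @ 1: {9,10,12,14}
'b' @ 2: {11,13}  (accept∈set)
'd' @ 3: {}  — state set empty
rest 'ab' ignored (set empty)
end set {} — state 11 not in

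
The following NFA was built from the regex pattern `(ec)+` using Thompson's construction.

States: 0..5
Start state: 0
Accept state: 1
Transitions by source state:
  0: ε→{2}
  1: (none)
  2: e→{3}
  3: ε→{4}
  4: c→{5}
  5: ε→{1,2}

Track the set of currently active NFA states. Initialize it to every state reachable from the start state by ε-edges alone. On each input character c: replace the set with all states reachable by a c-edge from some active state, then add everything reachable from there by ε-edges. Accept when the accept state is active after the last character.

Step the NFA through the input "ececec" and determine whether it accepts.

S₀ = ε-closure({0}) = {0,2}
'e' @ 1: {3,4}
'c' @ 2: {1,2,5}  (accept∈set)
'e' @ 3: {3,4}
'c' @ 4: {1,2,5}  (accept∈set)
'e' @ 5: {3,4}
'c' @ 6: {1,2,5}  (accept∈set)
after full input: {1,2,5}  (accept=1 in)

Answer: ACCEPT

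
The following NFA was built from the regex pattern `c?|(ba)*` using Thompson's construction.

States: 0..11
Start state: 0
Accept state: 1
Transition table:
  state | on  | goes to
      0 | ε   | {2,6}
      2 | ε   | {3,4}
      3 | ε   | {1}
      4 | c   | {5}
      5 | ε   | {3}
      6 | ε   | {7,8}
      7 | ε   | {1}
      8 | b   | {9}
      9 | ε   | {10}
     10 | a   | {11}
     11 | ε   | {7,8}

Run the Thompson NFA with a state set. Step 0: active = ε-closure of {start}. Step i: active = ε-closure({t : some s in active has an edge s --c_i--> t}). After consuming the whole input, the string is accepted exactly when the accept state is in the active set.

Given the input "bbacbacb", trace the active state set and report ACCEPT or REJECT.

Answer: REJECT

Trace:
start: ε-closure({0}) = {0,1,2,3,4,6,7,8}
'b' @ 1: {9,10}
'b' @ 2: {}  — dead — no transitions
rest 'acbacb' ignored (set empty)
final: {}; accept 1 not in set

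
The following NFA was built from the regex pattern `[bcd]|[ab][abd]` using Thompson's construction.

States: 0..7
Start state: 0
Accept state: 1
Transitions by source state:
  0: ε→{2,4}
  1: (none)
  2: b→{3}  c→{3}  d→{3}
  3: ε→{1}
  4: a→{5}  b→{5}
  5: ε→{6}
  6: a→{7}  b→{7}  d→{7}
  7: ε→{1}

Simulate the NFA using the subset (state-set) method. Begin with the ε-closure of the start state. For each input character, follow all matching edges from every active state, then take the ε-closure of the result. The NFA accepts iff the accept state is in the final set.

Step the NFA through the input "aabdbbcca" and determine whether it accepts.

initial (ε-close {0}): {0,2,4}
'a' @ 1: {5,6}
'a' @ 2: {1,7}  [accepting]
'b' @ 3: {}  — dead — no transitions
rest 'dbbcca' ignored (set empty)
final: {}; accept 1 not in set

Answer: REJECT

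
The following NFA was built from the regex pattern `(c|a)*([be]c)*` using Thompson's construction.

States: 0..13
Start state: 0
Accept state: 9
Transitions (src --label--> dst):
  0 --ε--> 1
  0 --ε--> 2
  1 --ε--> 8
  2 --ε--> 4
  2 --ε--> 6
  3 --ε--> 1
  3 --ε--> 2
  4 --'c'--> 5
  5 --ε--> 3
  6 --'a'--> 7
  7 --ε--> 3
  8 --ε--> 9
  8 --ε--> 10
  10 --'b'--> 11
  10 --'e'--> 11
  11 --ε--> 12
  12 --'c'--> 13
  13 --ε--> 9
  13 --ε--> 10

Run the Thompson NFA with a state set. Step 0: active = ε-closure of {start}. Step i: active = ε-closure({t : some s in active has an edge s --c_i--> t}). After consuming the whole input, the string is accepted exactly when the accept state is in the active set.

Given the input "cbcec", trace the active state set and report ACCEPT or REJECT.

start: ε-closure({0}) = {0,1,2,4,6,8,9,10}
'c' @ 1: {1,2,3,4,5,6,8,9,10}  (accept∈set)
'b' @ 2: {11,12}
'c' @ 3: {9,10,13}  (accept∈set)
'e' @ 4: {11,12}
'c' @ 5: {9,10,13}  (accept∈set)
final: {9,10,13}; accept 9 in set

Answer: ACCEPT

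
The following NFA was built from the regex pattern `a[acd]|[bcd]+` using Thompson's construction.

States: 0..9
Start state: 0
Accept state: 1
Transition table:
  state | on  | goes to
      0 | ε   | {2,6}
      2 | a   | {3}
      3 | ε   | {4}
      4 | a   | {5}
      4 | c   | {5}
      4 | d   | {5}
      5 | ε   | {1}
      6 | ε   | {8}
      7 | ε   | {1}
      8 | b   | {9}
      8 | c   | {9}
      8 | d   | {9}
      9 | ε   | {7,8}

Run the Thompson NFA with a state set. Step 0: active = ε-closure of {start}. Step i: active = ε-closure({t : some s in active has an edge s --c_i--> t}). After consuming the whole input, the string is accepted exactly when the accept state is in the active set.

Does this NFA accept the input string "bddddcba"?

Answer: REJECT

Steps:
S₀ = ε-closure({0}) = {0,2,6,8}
'b' @ 1: {1,7,8,9}  ✓accept
'd' @ 2: {1,7,8,9}  ✓accept
'd' @ 3: {1,7,8,9}  ✓accept
'd' @ 4: {1,7,8,9}  ✓accept
'd' @ 5: {1,7,8,9}  ✓accept
'c' @ 6: {1,7,8,9}  ✓accept
'b' @ 7: {1,7,8,9}  ✓accept
'a' @ 8: {}  — state set empty
after full input: {}  (accept=1 not in)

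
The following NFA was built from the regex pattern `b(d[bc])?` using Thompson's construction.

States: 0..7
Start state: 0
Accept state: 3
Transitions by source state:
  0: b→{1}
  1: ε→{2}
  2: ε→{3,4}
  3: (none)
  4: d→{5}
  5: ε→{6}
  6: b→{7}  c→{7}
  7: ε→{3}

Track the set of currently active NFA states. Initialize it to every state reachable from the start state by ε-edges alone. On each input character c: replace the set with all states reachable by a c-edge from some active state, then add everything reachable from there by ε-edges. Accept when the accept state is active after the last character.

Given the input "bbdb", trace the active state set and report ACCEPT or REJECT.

Answer: REJECT

Steps:
initial (ε-close {0}): {0}
'b' @ 1: {1,2,3,4}  (accept∈set)
'b' @ 2: {}  — state set empty
rest 'db' ignored (set empty)
end set {} — state 3 not in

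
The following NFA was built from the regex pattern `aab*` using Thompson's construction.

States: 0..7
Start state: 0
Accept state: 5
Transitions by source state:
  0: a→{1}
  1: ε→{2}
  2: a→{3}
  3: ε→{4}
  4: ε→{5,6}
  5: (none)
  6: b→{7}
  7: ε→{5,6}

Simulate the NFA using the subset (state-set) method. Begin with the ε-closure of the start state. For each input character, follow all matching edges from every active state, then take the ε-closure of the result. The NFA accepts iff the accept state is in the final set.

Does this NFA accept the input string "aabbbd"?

Answer: REJECT

Steps:
initial (ε-close {0}): {0}
'a' @ 1: {1,2}
'a' @ 2: {3,4,5,6}  [accepting]
'b' @ 3: {5,6,7}  [accepting]
'b' @ 4: {5,6,7}  [accepting]
'b' @ 5: {5,6,7}  [accepting]
'd' @ 6: {}  — state set empty
end set {} — state 5 not in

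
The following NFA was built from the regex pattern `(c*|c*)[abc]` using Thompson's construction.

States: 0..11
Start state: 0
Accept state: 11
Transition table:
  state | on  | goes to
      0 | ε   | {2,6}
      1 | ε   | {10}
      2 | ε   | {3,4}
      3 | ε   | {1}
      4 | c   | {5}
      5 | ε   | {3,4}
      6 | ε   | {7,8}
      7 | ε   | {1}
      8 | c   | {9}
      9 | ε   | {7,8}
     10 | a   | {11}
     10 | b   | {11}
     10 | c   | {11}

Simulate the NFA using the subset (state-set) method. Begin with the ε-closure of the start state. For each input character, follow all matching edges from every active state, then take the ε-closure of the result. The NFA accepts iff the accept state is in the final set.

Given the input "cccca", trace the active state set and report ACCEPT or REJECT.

Answer: ACCEPT

Trace:
S₀ = ε-closure({0}) = {0,1,2,3,4,6,7,8,10}
'c' @ 1: {1,3,4,5,7,8,9,10,11}  [accepting]
'c' @ 2: {1,3,4,5,7,8,9,10,11}  [accepting]
'c' @ 3: {1,3,4,5,7,8,9,10,11}  [accepting]
'c' @ 4: {1,3,4,5,7,8,9,10,11}  [accepting]
'a' @ 5: {11}  [accepting]
final: {11}; accept 11 in set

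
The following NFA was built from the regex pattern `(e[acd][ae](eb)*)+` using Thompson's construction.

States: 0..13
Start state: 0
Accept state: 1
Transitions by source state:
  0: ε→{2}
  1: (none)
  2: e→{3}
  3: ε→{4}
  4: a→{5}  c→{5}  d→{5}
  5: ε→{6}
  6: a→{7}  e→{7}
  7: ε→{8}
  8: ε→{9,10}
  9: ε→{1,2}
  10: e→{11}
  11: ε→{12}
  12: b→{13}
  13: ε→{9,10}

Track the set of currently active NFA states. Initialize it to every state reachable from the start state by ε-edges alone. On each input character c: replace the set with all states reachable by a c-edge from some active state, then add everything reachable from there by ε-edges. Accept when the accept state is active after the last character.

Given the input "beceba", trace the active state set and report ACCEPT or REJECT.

Answer: REJECT

Derivation:
start: ε-closure({0}) = {0,2}
'b' @ 1: {}  — state set empty
rest 'eceba' ignored (set empty)
after full input: {}  (accept=1 not in)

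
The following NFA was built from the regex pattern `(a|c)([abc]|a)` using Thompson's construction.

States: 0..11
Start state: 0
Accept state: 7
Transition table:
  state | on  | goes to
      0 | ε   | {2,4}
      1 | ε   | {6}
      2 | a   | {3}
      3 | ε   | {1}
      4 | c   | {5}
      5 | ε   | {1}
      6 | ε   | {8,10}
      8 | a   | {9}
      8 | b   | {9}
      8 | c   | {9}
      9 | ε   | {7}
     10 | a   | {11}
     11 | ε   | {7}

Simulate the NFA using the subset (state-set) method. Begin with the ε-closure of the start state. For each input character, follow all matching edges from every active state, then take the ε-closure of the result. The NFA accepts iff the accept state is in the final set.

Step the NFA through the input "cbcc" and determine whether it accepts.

Answer: REJECT

Trace:
S₀ = ε-closure({0}) = {0,2,4}
'c' @ 1: {1,5,6,8,10}
'b' @ 2: {7,9}  [accepting]
'c' @ 3: {}  — no active states
rest 'c' ignored (set empty)
end set {} — state 7 not in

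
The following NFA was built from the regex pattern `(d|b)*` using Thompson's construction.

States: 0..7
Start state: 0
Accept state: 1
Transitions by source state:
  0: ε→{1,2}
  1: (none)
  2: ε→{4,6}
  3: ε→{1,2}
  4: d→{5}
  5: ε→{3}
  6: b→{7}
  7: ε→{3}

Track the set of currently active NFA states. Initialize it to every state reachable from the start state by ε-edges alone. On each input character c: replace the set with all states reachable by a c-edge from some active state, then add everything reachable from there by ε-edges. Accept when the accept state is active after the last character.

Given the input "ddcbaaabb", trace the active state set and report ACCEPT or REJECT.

start: ε-closure({0}) = {0,1,2,4,6}
'd' @ 1: {1,2,3,4,5,6}  (accept∈set)
'd' @ 2: {1,2,3,4,5,6}  (accept∈set)
'c' @ 3: {}  — dead — no transitions
rest 'baaabb' ignored (set empty)
final: {}; accept 1 not in set

Answer: REJECT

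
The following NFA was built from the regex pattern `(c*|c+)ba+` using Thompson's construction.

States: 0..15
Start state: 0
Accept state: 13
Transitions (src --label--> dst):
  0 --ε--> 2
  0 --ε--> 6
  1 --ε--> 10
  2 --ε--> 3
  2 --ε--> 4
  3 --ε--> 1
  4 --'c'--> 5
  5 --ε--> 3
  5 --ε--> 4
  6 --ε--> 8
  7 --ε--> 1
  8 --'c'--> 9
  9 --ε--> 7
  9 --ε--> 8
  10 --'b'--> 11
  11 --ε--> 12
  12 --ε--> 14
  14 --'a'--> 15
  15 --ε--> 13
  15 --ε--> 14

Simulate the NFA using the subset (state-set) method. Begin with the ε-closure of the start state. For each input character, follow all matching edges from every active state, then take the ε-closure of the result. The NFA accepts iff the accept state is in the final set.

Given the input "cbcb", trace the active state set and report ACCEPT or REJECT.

Answer: REJECT

Trace:
start: ε-closure({0}) = {0,1,2,3,4,6,8,10}
'c' @ 1: {1,3,4,5,7,8,9,10}
'b' @ 2: {11,12,14}
'c' @ 3: {}  — state set empty
rest 'b' ignored (set empty)
after full input: {}  (accept=13 not in)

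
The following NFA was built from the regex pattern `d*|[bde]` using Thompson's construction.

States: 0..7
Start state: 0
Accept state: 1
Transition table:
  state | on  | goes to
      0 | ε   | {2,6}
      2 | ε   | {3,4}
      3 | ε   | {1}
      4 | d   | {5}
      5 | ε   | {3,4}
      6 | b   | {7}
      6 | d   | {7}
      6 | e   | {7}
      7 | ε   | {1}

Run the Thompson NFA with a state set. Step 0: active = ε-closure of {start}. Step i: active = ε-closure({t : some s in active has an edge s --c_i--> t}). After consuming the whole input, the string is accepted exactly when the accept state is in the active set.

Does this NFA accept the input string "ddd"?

Answer: ACCEPT

Derivation:
start: ε-closure({0}) = {0,1,2,3,4,6}
'd' @ 1: {1,3,4,5,7}  ✓accept
'd' @ 2: {1,3,4,5}  ✓accept
'd' @ 3: {1,3,4,5}  ✓accept
after full input: {1,3,4,5}  (accept=1 in)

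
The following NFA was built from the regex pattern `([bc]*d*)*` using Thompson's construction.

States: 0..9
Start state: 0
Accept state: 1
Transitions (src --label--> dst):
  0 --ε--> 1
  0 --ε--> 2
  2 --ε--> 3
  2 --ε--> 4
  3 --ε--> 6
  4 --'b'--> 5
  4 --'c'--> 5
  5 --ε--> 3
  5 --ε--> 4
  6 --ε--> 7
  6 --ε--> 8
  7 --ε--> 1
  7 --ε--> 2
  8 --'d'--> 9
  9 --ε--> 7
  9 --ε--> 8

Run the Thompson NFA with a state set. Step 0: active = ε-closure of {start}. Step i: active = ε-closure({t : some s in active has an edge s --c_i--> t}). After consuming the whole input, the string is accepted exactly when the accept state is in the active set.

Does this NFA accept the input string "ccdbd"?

Answer: ACCEPT

Steps:
start: ε-closure({0}) = {0,1,2,3,4,6,7,8}
'c' @ 1: {1,2,3,4,5,6,7,8}  (accept∈set)
'c' @ 2: {1,2,3,4,5,6,7,8}  (accept∈set)
'd' @ 3: {1,2,3,4,6,7,8,9}  (accept∈set)
'b' @ 4: {1,2,3,4,5,6,7,8}  (accept∈set)
'd' @ 5: {1,2,3,4,6,7,8,9}  (accept∈set)
end set {1,2,3,4,6,7,8,9} — state 1 in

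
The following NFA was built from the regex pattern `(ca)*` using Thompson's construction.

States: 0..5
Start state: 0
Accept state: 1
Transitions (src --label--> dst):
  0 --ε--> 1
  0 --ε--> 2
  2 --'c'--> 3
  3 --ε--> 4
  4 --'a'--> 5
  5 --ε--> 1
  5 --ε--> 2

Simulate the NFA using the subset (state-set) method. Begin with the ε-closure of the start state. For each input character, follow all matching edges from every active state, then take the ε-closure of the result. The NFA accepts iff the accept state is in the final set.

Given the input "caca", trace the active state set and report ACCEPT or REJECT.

Answer: ACCEPT

Trace:
S₀ = ε-closure({0}) = {0,1,2}
'c' @ 1: {3,4}
'a' @ 2: {1,2,5}  [accepting]
'c' @ 3: {3,4}
'a' @ 4: {1,2,5}  [accepting]
after full input: {1,2,5}  (accept=1 in)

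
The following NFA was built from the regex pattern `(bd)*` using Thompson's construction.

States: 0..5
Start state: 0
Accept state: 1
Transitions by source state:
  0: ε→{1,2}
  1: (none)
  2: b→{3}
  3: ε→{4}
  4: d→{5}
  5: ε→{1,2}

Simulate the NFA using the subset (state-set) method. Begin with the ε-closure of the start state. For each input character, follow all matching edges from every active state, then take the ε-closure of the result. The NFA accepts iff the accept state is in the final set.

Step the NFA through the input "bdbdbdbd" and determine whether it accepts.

S₀ = ε-closure({0}) = {0,1,2}
'b' @ 1: {3,4}
'd' @ 2: {1,2,5}  ✓accept
'b' @ 3: {3,4}
'd' @ 4: {1,2,5}  ✓accept
'b' @ 5: {3,4}
'd' @ 6: {1,2,5}  ✓accept
'b' @ 7: {3,4}
'd' @ 8: {1,2,5}  ✓accept
after full input: {1,2,5}  (accept=1 in)

Answer: ACCEPT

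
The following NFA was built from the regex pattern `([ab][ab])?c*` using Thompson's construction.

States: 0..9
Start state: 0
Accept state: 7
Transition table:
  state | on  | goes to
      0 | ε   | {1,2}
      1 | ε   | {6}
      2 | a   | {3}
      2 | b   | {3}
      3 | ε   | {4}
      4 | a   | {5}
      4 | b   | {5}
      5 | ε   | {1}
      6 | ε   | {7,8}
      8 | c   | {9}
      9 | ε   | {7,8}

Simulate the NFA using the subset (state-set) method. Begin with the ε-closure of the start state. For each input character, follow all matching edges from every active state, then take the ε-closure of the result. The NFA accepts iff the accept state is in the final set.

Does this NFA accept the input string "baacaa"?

Answer: REJECT

Steps:
initial (ε-close {0}): {0,1,2,6,7,8}
'b' @ 1: {3,4}
'a' @ 2: {1,5,6,7,8}  [accepting]
'a' @ 3: {}  — no active states
rest 'caa' ignored (set empty)
after full input: {}  (accept=7 not in)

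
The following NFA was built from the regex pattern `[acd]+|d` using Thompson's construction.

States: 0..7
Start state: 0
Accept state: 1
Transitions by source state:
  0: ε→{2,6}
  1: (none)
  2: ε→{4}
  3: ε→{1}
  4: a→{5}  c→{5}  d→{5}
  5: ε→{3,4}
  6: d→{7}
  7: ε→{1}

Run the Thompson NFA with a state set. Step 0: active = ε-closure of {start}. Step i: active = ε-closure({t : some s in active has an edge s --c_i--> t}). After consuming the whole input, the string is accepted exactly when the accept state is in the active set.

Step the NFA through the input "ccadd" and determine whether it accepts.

Answer: ACCEPT

Derivation:
start: ε-closure({0}) = {0,2,4,6}
'c' @ 1: {1,3,4,5}  [accepting]
'c' @ 2: {1,3,4,5}  [accepting]
'a' @ 3: {1,3,4,5}  [accepting]
'd' @ 4: {1,3,4,5}  [accepting]
'd' @ 5: {1,3,4,5}  [accepting]
final: {1,3,4,5}; accept 1 in set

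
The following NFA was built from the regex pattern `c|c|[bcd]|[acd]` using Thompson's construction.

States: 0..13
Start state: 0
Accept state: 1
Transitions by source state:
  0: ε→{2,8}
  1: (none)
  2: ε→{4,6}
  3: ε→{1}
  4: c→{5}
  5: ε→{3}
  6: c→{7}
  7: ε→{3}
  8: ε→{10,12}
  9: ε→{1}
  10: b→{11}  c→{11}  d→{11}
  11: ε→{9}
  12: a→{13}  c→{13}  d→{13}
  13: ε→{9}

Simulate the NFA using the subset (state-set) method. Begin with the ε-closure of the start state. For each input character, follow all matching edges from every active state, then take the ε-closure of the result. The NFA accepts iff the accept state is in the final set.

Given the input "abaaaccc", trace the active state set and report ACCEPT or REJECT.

initial (ε-close {0}): {0,2,4,6,8,10,12}
'a' @ 1: {1,9,13}  [accepting]
'b' @ 2: {}  — dead — no transitions
rest 'aaaccc' ignored (set empty)
final: {}; accept 1 not in set

Answer: REJECT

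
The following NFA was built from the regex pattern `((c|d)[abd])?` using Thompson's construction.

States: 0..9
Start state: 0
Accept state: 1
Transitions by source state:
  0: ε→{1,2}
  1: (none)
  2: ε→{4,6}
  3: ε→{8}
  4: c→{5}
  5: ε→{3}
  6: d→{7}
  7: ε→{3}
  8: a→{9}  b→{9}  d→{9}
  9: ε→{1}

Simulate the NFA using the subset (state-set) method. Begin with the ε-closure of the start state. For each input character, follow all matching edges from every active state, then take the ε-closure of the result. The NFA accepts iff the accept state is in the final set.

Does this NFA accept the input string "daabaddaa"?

Answer: REJECT

Trace:
initial (ε-close {0}): {0,1,2,4,6}
'd' @ 1: {3,7,8}
'a' @ 2: {1,9}  [accepting]
'a' @ 3: {}  — no active states
rest 'baddaa' ignored (set empty)
final: {}; accept 1 not in set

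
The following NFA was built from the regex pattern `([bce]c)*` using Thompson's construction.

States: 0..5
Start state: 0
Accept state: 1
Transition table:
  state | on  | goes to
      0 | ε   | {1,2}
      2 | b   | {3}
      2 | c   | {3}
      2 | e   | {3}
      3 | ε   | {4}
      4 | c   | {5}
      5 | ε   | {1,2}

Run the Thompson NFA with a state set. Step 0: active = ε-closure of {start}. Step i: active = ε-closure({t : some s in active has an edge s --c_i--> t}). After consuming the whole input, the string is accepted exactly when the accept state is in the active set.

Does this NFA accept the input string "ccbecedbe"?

Answer: REJECT

Trace:
S₀ = ε-closure({0}) = {0,1,2}
'c' @ 1: {3,4}
'c' @ 2: {1,2,5}  (accept∈set)
'b' @ 3: {3,4}
'e' @ 4: {}  — dead — no transitions
rest 'cedbe' ignored (set empty)
after full input: {}  (accept=1 not in)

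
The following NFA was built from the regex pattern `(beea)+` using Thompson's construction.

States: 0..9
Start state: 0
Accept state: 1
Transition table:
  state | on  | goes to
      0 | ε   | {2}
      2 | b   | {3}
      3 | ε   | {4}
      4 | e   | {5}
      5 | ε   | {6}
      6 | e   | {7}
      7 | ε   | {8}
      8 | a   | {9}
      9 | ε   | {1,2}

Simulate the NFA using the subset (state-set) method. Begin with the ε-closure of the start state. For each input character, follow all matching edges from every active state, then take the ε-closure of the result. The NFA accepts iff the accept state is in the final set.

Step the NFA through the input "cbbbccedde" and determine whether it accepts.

initial (ε-close {0}): {0,2}
'c' @ 1: {}  — no active states
rest 'bbbccedde' ignored (set empty)
end set {} — state 1 not in

Answer: REJECT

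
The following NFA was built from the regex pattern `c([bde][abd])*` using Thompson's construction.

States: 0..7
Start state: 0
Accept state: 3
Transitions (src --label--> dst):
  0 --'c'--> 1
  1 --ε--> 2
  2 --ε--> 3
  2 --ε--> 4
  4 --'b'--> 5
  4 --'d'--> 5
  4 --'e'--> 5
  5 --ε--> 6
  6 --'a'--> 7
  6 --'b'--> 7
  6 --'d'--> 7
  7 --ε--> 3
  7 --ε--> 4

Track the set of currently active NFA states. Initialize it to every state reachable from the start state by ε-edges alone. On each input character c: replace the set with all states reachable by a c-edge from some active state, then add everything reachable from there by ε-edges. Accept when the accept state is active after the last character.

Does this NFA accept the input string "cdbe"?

S₀ = ε-closure({0}) = {0}
'c' @ 1: {1,2,3,4}  ✓accept
'd' @ 2: {5,6}
'b' @ 3: {3,4,7}  ✓accept
'e' @ 4: {5,6}
after full input: {5,6}  (accept=3 not in)

Answer: REJECT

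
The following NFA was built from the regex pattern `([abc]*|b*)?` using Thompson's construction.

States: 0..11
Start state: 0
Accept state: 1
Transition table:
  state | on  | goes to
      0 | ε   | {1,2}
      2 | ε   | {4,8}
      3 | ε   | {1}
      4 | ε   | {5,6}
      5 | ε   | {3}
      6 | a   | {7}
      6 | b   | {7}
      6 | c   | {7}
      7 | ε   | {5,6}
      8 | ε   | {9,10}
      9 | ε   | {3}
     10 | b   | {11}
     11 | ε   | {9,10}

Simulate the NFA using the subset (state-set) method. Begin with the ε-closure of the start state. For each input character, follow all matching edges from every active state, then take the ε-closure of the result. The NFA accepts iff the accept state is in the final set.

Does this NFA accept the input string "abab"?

start: ε-closure({0}) = {0,1,2,3,4,5,6,8,9,10}
'a' @ 1: {1,3,5,6,7}  [accepting]
'b' @ 2: {1,3,5,6,7}  [accepting]
'a' @ 3: {1,3,5,6,7}  [accepting]
'b' @ 4: {1,3,5,6,7}  [accepting]
after full input: {1,3,5,6,7}  (accept=1 in)

Answer: ACCEPT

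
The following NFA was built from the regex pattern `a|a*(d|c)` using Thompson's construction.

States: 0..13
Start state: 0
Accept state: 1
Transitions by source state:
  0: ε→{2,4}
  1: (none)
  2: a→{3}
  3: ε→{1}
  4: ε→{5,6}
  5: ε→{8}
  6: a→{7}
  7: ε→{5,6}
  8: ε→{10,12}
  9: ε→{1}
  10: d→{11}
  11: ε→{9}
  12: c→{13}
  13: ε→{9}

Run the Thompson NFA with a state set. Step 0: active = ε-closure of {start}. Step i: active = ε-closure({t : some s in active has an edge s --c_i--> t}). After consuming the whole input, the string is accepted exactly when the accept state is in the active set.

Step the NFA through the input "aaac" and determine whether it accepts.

start: ε-closure({0}) = {0,2,4,5,6,8,10,12}
'a' @ 1: {1,3,5,6,7,8,10,12}  ✓accept
'a' @ 2: {5,6,7,8,10,12}
'a' @ 3: {5,6,7,8,10,12}
'c' @ 4: {1,9,13}  ✓accept
final: {1,9,13}; accept 1 in set

Answer: ACCEPT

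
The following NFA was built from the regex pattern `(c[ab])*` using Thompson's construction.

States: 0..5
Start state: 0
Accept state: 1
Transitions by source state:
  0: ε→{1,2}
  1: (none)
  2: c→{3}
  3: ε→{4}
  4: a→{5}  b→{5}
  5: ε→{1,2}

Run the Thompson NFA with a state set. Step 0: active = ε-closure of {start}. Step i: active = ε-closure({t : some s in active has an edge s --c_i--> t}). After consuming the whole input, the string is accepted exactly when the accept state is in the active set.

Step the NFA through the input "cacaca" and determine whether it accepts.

Answer: ACCEPT

Trace:
S₀ = ε-closure({0}) = {0,1,2}
'c' @ 1: {3,4}
'a' @ 2: {1,2,5}  ✓accept
'c' @ 3: {3,4}
'a' @ 4: {1,2,5}  ✓accept
'c' @ 5: {3,4}
'a' @ 6: {1,2,5}  ✓accept
final: {1,2,5}; accept 1 in set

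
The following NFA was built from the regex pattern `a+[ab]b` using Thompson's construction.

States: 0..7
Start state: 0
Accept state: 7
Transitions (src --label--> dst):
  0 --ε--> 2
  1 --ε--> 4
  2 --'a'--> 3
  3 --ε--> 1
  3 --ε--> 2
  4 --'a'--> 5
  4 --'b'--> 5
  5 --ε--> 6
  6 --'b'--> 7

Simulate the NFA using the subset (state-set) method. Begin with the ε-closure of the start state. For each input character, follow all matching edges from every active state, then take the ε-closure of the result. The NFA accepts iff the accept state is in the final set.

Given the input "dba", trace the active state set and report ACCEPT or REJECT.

Answer: REJECT

Steps:
S₀ = ε-closure({0}) = {0,2}
'd' @ 1: {}  — no active states
rest 'ba' ignored (set empty)
final: {}; accept 7 not in set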